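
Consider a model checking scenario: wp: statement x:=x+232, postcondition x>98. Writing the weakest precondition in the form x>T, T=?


Formula: wp(x:=E, P) = P[E/x] (substitute E for x in postcondition)
Step 1: Postcondition: x>98
Step 2: Substitute x+232 for x: x+232>98
Step 3: Solve for x: x > 98-232 = -134

-134


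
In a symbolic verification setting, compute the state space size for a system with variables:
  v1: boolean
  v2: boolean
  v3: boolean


State space = product of domain sizes of all variables.
Domain sizes:
  v1 (boolean): 2
  v2 (boolean): 2
  v3 (boolean): 2
Product = 2 * 2 * 2 = 8

8


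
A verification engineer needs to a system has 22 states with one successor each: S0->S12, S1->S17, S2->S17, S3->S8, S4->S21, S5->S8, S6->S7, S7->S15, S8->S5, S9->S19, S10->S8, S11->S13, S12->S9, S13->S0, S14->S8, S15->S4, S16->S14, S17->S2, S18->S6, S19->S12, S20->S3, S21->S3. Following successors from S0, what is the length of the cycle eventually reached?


Trace from S0 until a state repeats:
  S0 -> S12 -> S9 -> S19 -> S12
S12 first seen at step 1, revisited at step 4.
Cycle length = 4 - 1 = 3

3


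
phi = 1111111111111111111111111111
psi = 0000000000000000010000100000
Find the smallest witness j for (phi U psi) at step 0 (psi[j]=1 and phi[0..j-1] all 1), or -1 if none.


(phi U psi) at 0: need smallest j with psi[j]=1 and phi[i]=1 for all i in [0,j).
Scan from step 0:
  step 0: phi=1, psi=0 -> continue
  step 1: phi=1, psi=0 -> continue
  step 2: phi=1, psi=0 -> continue
  step 3: phi=1, psi=0 -> continue
  step 17: psi=1 and phi held for [0,17) -> witness found
Witness step = 17

17


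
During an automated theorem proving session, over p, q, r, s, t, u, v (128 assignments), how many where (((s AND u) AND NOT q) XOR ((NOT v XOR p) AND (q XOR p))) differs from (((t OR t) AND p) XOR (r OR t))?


F1 = (((s AND u) AND NOT q) XOR ((NOT v XOR p) AND (q XOR p)))
F2 = (((t OR t) AND p) XOR (r OR t))
Evaluate both on each of 128 rows (bits = p,q,r,s,t,u,v):
  row 0 [0000000]: F1=0 F2=0 -> 0
  row 1 [0000001]: F1=0 F2=0 -> 0
  row 2 [0000010]: F1=0 F2=0 -> 0
  row 3 [0000011]: F1=0 F2=0 -> 0
  row 4 [0000100]: F1=0 F2=1 (differ) -> 1
  (every remaining row is evaluated the same way; all 128 results are listed next)
Full result column, 8 rows per line (p,q,r,s fixed per line; t,u,v runs 000..111 left to right):
  rows 0-7 [p,q,r,s=0000]: 00001111  (ones: 4)
  rows 8-15 [p,q,r,s=0001]: 00111100  (ones: 4)
  rows 16-23 [p,q,r,s=0010]: 11111111  (ones: 8)
  rows 24-31 [p,q,r,s=0011]: 11001100  (ones: 4)
  rows 32-39 [p,q,r,s=0100]: 10100101  (ones: 4)
  rows 40-47 [p,q,r,s=0101]: 10100101  (ones: 4)
  rows 48-55 [p,q,r,s=0110]: 01010101  (ones: 4)
  rows 56-63 [p,q,r,s=0111]: 01010101  (ones: 4)
  rows 64-71 [p,q,r,s=1000]: 01010101  (ones: 4)
  rows 72-79 [p,q,r,s=1001]: 01100110  (ones: 4)
  rows 80-87 [p,q,r,s=1010]: 10100101  (ones: 4)
  rows 88-95 [p,q,r,s=1011]: 10010110  (ones: 4)
  rows 96-103 [p,q,r,s=1100]: 00000000  (ones: 0)
  rows 104-111 [p,q,r,s=1101]: 00000000  (ones: 0)
  rows 112-119 [p,q,r,s=1110]: 11110000  (ones: 4)
  rows 120-127 [p,q,r,s=1111]: 11110000  (ones: 4)
Disagreements = 4+4+8+4+4+4+4+4+4+4+4+4+0+0+4+4 = 60

60


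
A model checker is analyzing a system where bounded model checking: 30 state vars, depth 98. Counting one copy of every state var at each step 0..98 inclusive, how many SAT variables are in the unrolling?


BMC unrolls to depth k, creating one copy of each state var for steps 0..k.
Step count = 98 + 1 = 99 (steps 0 through 98)
Vars per step = 30
Total = 30 * 99 = 2970

2970


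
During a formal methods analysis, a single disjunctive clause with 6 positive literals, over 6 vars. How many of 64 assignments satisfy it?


Step 1: Total=2^6=64
Step 2: Unsat when all 6 false: 2^0=1
Step 3: Sat=64-1=63

63


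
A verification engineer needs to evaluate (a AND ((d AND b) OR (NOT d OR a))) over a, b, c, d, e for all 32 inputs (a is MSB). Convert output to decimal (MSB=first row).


Formula: (a AND ((d AND b) OR (NOT d OR a))) over a, b, c, d, e (32 rows)
Evaluate each row (bits = a,b,c,d,e, MSB first):
  row 0 [00000]: (0 AND ((0 AND 0) OR (NOT 0 OR 0))) -> 0
  row 1 [00001]: (0 AND ((0 AND 0) OR (NOT 0 OR 0))) -> 0
  row 2 [00010]: (0 AND ((1 AND 0) OR (NOT 1 OR 0))) -> 0
  row 3 [00011]: (0 AND ((1 AND 0) OR (NOT 1 OR 0))) -> 0
  row 4 [00100]: (0 AND ((0 AND 0) OR (NOT 0 OR 0))) -> 0
  row 5 [00101]: (0 AND ((0 AND 0) OR (NOT 0 OR 0))) -> 0
  row 6 [00110]: (0 AND ((1 AND 0) OR (NOT 1 OR 0))) -> 0
  row 7 [00111]: (0 AND ((1 AND 0) OR (NOT 1 OR 0))) -> 0
  row 8 [01000]: (0 AND ((0 AND 1) OR (NOT 0 OR 0))) -> 0
  row 9 [01001]: (0 AND ((0 AND 1) OR (NOT 0 OR 0))) -> 0
  row 10 [01010]: (0 AND ((1 AND 1) OR (NOT 1 OR 0))) -> 0
  row 11 [01011]: (0 AND ((1 AND 1) OR (NOT 1 OR 0))) -> 0
  row 12 [01100]: (0 AND ((0 AND 1) OR (NOT 0 OR 0))) -> 0
  row 13 [01101]: (0 AND ((0 AND 1) OR (NOT 0 OR 0))) -> 0
  row 14 [01110]: (0 AND ((1 AND 1) OR (NOT 1 OR 0))) -> 0
  row 15 [01111]: (0 AND ((1 AND 1) OR (NOT 1 OR 0))) -> 0
  row 16 [10000]: (1 AND ((0 AND 0) OR (NOT 0 OR 1))) -> 1
  row 17 [10001]: (1 AND ((0 AND 0) OR (NOT 0 OR 1))) -> 1
  row 18 [10010]: (1 AND ((1 AND 0) OR (NOT 1 OR 1))) -> 1
  row 19 [10011]: (1 AND ((1 AND 0) OR (NOT 1 OR 1))) -> 1
  row 20 [10100]: (1 AND ((0 AND 0) OR (NOT 0 OR 1))) -> 1
  row 21 [10101]: (1 AND ((0 AND 0) OR (NOT 0 OR 1))) -> 1
  row 22 [10110]: (1 AND ((1 AND 0) OR (NOT 1 OR 1))) -> 1
  row 23 [10111]: (1 AND ((1 AND 0) OR (NOT 1 OR 1))) -> 1
  row 24 [11000]: (1 AND ((0 AND 1) OR (NOT 0 OR 1))) -> 1
  row 25 [11001]: (1 AND ((0 AND 1) OR (NOT 0 OR 1))) -> 1
  row 26 [11010]: (1 AND ((1 AND 1) OR (NOT 1 OR 1))) -> 1
  row 27 [11011]: (1 AND ((1 AND 1) OR (NOT 1 OR 1))) -> 1
  row 28 [11100]: (1 AND ((0 AND 1) OR (NOT 0 OR 1))) -> 1
  row 29 [11101]: (1 AND ((0 AND 1) OR (NOT 0 OR 1))) -> 1
  row 30 [11110]: (1 AND ((1 AND 1) OR (NOT 1 OR 1))) -> 1
  row 31 [11111]: (1 AND ((1 AND 1) OR (NOT 1 OR 1))) -> 1
Full result column, 4 rows per line (a,b,c fixed per line; d,e runs 00..11 left to right):
  rows 0-3 [a,b,c=000]: 0000  = hex 0
  rows 4-7 [a,b,c=001]: 0000  = hex 0
  rows 8-11 [a,b,c=010]: 0000  = hex 0
  rows 12-15 [a,b,c=011]: 0000  = hex 0
  rows 16-19 [a,b,c=100]: 1111  = hex F
  rows 20-23 [a,b,c=101]: 1111  = hex F
  rows 24-27 [a,b,c=110]: 1111  = hex F
  rows 28-31 [a,b,c=111]: 1111  = hex F
Output column (row 0 .. row 31) = 00000000000000001111111111111111
Output column grouped in 4s = 0000 0000 0000 0000 1111 1111 1111 1111 = 0x0000FFFF
Convert to decimal digit by digit (value = value*16 + digit):
  0 -> 0
  0*16 + 0 = 0
  0*16 + 0 = 0
  0*16 + 0 = 0
  0*16 + 15 (F) = 15
  15*16 + 15 (F) = 255
  255*16 + 15 (F) = 4095
  4095*16 + 15 (F) = 65535
Decimal = 65535

65535


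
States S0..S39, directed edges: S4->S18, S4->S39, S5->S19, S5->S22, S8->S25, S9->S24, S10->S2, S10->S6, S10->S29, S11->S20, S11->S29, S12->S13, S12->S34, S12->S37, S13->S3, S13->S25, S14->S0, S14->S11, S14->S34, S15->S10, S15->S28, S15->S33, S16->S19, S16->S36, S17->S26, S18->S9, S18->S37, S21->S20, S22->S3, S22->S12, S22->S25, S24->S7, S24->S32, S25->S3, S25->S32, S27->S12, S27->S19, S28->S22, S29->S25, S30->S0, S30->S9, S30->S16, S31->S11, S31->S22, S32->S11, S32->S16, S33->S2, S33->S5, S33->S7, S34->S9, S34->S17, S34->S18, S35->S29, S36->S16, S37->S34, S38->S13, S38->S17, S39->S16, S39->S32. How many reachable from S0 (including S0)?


BFS from S0:
  layer 0: {S0}
Reachable set: {S0}
Count = 1

1


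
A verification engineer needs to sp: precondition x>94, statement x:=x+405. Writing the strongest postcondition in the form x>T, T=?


Formula: sp(P, x:=E) = exists old_x. (x = E[old_x/x]) AND P[old_x/x] (old_x is the value of x before the assignment; eliminate old_x by solving x = E[old_x/x] for old_x)
Step 1: Precondition P: x>94, i.e. old_x > 94
Step 2: Assignment gives x = old_x + 405, so old_x = x - 405
Step 3: Substitute into P: x - 405 > 94
Step 4: Simplify: x > 94+405 = 499

499


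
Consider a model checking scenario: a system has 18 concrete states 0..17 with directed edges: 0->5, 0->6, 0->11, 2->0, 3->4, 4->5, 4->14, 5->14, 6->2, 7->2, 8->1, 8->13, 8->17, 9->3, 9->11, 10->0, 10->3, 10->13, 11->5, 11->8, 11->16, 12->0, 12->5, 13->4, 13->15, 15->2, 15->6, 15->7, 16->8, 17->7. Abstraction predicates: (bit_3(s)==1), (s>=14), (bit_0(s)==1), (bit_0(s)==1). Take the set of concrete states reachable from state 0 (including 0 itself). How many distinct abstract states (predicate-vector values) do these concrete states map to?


BFS from 0:
Concrete reachable: {0, 1, 2, 4, 5, 6, 7, 8, 11, 13, 14, 15, 16, 17}
Abstract via predicates (bit_3(s)==1), (s>=14), (bit_0(s)==1), (bit_0(s)==1):
  (0,0,0,0) <- {0, 2, 4, 6}
  (0,0,1,1) <- {1, 5, 7}
  (0,1,0,0) <- {16}
  (0,1,1,1) <- {17}
  (1,0,0,0) <- {8}
  (1,0,1,1) <- {11, 13}
  (1,1,0,0) <- {14}
  (1,1,1,1) <- {15}
Distinct abstract states = 8

8


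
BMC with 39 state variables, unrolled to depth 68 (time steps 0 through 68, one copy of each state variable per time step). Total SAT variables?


BMC unrolls to depth k, creating one copy of each state var for steps 0..k.
Step count = 68 + 1 = 69 (steps 0 through 68)
Vars per step = 39
Total = 39 * 69 = 2691

2691


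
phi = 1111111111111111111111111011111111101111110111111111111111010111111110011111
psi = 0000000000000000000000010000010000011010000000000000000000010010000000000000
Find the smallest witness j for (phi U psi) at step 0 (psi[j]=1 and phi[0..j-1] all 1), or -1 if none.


(phi U psi) at 0: need smallest j with psi[j]=1 and phi[i]=1 for all i in [0,j).
Scan from step 0:
  step 0: phi=1, psi=0 -> continue
  step 1: phi=1, psi=0 -> continue
  step 2: phi=1, psi=0 -> continue
  step 3: phi=1, psi=0 -> continue
  step 23: psi=1 and phi held for [0,23) -> witness found
Witness step = 23

23


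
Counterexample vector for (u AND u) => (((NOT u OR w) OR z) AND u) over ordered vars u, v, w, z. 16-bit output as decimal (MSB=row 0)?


F1 = (u AND u)
F2 = (((NOT u OR w) OR z) AND u)
Counterexample to F1=>F2 is where F1=1 and F2=0.
Evaluate each row (bits = u,v,w,z, MSB first):
  row 0 [0000]: F1=0 F2=0 -> F1&~F2 -> 0
  row 1 [0001]: F1=0 F2=0 -> F1&~F2 -> 0
  row 2 [0010]: F1=0 F2=0 -> F1&~F2 -> 0
  row 3 [0011]: F1=0 F2=0 -> F1&~F2 -> 0
  row 4 [0100]: F1=0 F2=0 -> F1&~F2 -> 0
  row 5 [0101]: F1=0 F2=0 -> F1&~F2 -> 0
  row 6 [0110]: F1=0 F2=0 -> F1&~F2 -> 0
  row 7 [0111]: F1=0 F2=0 -> F1&~F2 -> 0
  row 8 [1000]: F1=1 F2=0 -> F1&~F2 -> 1
  row 9 [1001]: F1=1 F2=1 -> F1&~F2 -> 0
  row 10 [1010]: F1=1 F2=1 -> F1&~F2 -> 0
  row 11 [1011]: F1=1 F2=1 -> F1&~F2 -> 0
  row 12 [1100]: F1=1 F2=0 -> F1&~F2 -> 1
  row 13 [1101]: F1=1 F2=1 -> F1&~F2 -> 0
  row 14 [1110]: F1=1 F2=1 -> F1&~F2 -> 0
  row 15 [1111]: F1=1 F2=1 -> F1&~F2 -> 0
Full result column, 4 rows per line (u,v fixed per line; w,z runs 00..11 left to right):
  rows 0-3 [u,v=00]: 0000  = hex 0
  rows 4-7 [u,v=01]: 0000  = hex 0
  rows 8-11 [u,v=10]: 1000  = hex 8
  rows 12-15 [u,v=11]: 1000  = hex 8
Counterexample vector (row 0 .. row 15) = 0000000010001000
Output column grouped in 4s = 0000 0000 1000 1000 = 0x0088
Convert to decimal digit by digit (value = value*16 + digit):
  0 -> 0
  0*16 + 0 = 0
  0*16 + 8 = 8
  8*16 + 8 = 136
Decimal = 136

136


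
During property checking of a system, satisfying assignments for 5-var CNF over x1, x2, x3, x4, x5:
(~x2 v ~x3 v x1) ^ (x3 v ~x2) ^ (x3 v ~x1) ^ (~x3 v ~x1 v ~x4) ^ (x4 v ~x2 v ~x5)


CNF with 5 clauses over 5 vars (32 assignments).
An assignment satisfies CNF iff every clause has >=1 true literal.
Check each row (bits = x1,x2,x3,x4,x5; clause T/F shown):
  row 0 [00000]: clauses=TTTTT -> 1
  row 1 [00001]: clauses=TTTTT -> 1
  row 2 [00010]: clauses=TTTTT -> 1
  row 3 [00011]: clauses=TTTTT -> 1
  row 4 [00100]: clauses=TTTTT -> 1
  row 5 [00101]: clauses=TTTTT -> 1
  row 6 [00110]: clauses=TTTTT -> 1
  row 7 [00111]: clauses=TTTTT -> 1
  row 8 [01000]: clauses=TFTTT -> 0
  row 9 [01001]: clauses=TFTTF -> 0
  row 10 [01010]: clauses=TFTTT -> 0
  row 11 [01011]: clauses=TFTTT -> 0
  row 12 [01100]: clauses=FTTTT -> 0
  row 13 [01101]: clauses=FTTTF -> 0
  row 14 [01110]: clauses=FTTTT -> 0
  row 15 [01111]: clauses=FTTTT -> 0
  row 16 [10000]: clauses=TTFTT -> 0
  row 17 [10001]: clauses=TTFTT -> 0
  row 18 [10010]: clauses=TTFTT -> 0
  row 19 [10011]: clauses=TTFTT -> 0
  row 20 [10100]: clauses=TTTTT -> 1
  row 21 [10101]: clauses=TTTTT -> 1
  row 22 [10110]: clauses=TTTFT -> 0
  row 23 [10111]: clauses=TTTFT -> 0
  row 24 [11000]: clauses=TFFTT -> 0
  row 25 [11001]: clauses=TFFTF -> 0
  row 26 [11010]: clauses=TFFTT -> 0
  row 27 [11011]: clauses=TFFTT -> 0
  row 28 [11100]: clauses=TTTTT -> 1
  row 29 [11101]: clauses=TTTTF -> 0
  row 30 [11110]: clauses=TTTFT -> 0
  row 31 [11111]: clauses=TTTFT -> 0
Full result column, 8 rows per line (x1,x2 fixed per line; x3,x4,x5 runs 000..111 left to right):
  rows 0-7 [x1,x2=00]: 11111111  (ones: 8)
  rows 8-15 [x1,x2=01]: 00000000  (ones: 0)
  rows 16-23 [x1,x2=10]: 00001100  (ones: 2)
  rows 24-31 [x1,x2=11]: 00001000  (ones: 1)
Satisfying assignments = 8+0+2+1 = 11

11


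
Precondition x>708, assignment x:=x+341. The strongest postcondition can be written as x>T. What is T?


Formula: sp(P, x:=E) = exists old_x. (x = E[old_x/x]) AND P[old_x/x] (old_x is the value of x before the assignment; eliminate old_x by solving x = E[old_x/x] for old_x)
Step 1: Precondition P: x>708, i.e. old_x > 708
Step 2: Assignment gives x = old_x + 341, so old_x = x - 341
Step 3: Substitute into P: x - 341 > 708
Step 4: Simplify: x > 708+341 = 1049

1049


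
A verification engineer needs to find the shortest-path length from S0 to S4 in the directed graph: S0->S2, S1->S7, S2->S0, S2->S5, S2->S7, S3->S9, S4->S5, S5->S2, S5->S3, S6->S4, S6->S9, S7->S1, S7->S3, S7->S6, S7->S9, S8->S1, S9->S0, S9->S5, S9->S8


BFS layer-by-layer from S0:
  dist 0: {S0}
  dist 1: {S2}
  dist 2: {S5, S7}
  dist 3: {S1, S3, S6, S9}
  dist 4: {S4, S8}
  -> S4 reached at distance 4
Shortest path length = 4

4


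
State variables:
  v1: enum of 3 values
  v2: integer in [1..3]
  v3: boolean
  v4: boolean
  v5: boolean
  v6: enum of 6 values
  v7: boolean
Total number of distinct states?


State space = product of domain sizes of all variables.
Domain sizes:
  v1 (enum of 3 values): 3
  v2 (integer in [1..3]): 3
  v3 (boolean): 2
  v4 (boolean): 2
  v5 (boolean): 2
  v6 (enum of 6 values): 6
  v7 (boolean): 2
Product = 3 * 3 * 2 * 2 * 2 * 6 * 2 = 864

864


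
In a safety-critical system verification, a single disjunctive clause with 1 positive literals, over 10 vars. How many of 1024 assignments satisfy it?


Step 1: Total=2^10=1024
Step 2: Unsat when all 1 false: 2^9=512
Step 3: Sat=1024-512=512

512


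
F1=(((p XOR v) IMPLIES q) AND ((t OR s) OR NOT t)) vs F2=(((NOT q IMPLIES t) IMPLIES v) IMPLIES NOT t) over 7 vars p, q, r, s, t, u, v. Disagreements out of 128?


F1 = (((p XOR v) IMPLIES q) AND ((t OR s) OR NOT t))
F2 = (((NOT q IMPLIES t) IMPLIES v) IMPLIES NOT t)
Evaluate both on each of 128 rows (bits = p,q,r,s,t,u,v):
  row 0 [0000000]: F1=1 F2=1 -> 0
  row 1 [0000001]: F1=0 F2=1 (differ) -> 1
  row 2 [0000010]: F1=1 F2=1 -> 0
  row 3 [0000011]: F1=0 F2=1 (differ) -> 1
  row 4 [0000100]: F1=1 F2=1 -> 0
  (every remaining row is evaluated the same way; all 128 results are listed next)
Full result column, 8 rows per line (p,q,r,s fixed per line; t,u,v runs 000..111 left to right):
  rows 0-7 [p,q,r,s=0000]: 01010000  (ones: 2)
  rows 8-15 [p,q,r,s=0001]: 01010000  (ones: 2)
  rows 16-23 [p,q,r,s=0010]: 01010000  (ones: 2)
  rows 24-31 [p,q,r,s=0011]: 01010000  (ones: 2)
  rows 32-39 [p,q,r,s=0100]: 00000101  (ones: 2)
  rows 40-47 [p,q,r,s=0101]: 00000101  (ones: 2)
  rows 48-55 [p,q,r,s=0110]: 00000101  (ones: 2)
  rows 56-63 [p,q,r,s=0111]: 00000101  (ones: 2)
  rows 64-71 [p,q,r,s=1000]: 10101111  (ones: 6)
  rows 72-79 [p,q,r,s=1001]: 10101111  (ones: 6)
  rows 80-87 [p,q,r,s=1010]: 10101111  (ones: 6)
  rows 88-95 [p,q,r,s=1011]: 10101111  (ones: 6)
  rows 96-103 [p,q,r,s=1100]: 00000101  (ones: 2)
  rows 104-111 [p,q,r,s=1101]: 00000101  (ones: 2)
  rows 112-119 [p,q,r,s=1110]: 00000101  (ones: 2)
  rows 120-127 [p,q,r,s=1111]: 00000101  (ones: 2)
Disagreements = 2+2+2+2+2+2+2+2+6+6+6+6+2+2+2+2 = 48

48


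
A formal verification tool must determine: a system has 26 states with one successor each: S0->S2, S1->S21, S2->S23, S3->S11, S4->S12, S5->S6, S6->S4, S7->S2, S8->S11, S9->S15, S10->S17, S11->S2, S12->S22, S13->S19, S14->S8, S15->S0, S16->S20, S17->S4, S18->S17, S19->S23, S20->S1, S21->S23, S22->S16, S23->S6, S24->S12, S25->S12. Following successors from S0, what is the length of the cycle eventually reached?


Trace from S0 until a state repeats:
  S0 -> S2 -> S23 -> S6 -> S4 -> S12 -> S22 -> S16 -> S20 -> S1 -> S21 -> S23
S23 first seen at step 2, revisited at step 11.
Cycle length = 11 - 2 = 9

9


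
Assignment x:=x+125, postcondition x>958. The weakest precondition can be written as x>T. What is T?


Formula: wp(x:=E, P) = P[E/x] (substitute E for x in postcondition)
Step 1: Postcondition: x>958
Step 2: Substitute x+125 for x: x+125>958
Step 3: Solve for x: x > 958-125 = 833

833


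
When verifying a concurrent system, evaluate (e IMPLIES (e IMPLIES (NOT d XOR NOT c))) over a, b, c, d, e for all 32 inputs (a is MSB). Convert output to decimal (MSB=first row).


Formula: (e IMPLIES (e IMPLIES (NOT d XOR NOT c))) over a, b, c, d, e (32 rows)
Evaluate each row (bits = a,b,c,d,e, MSB first):
  row 0 [00000]: (0 IMPLIES (0 IMPLIES (NOT 0 XOR NOT 0))) -> 1
  row 1 [00001]: (1 IMPLIES (1 IMPLIES (NOT 0 XOR NOT 0))) -> 0
  row 2 [00010]: (0 IMPLIES (0 IMPLIES (NOT 1 XOR NOT 0))) -> 1
  row 3 [00011]: (1 IMPLIES (1 IMPLIES (NOT 1 XOR NOT 0))) -> 1
  row 4 [00100]: (0 IMPLIES (0 IMPLIES (NOT 0 XOR NOT 1))) -> 1
  row 5 [00101]: (1 IMPLIES (1 IMPLIES (NOT 0 XOR NOT 1))) -> 1
  row 6 [00110]: (0 IMPLIES (0 IMPLIES (NOT 1 XOR NOT 1))) -> 1
  row 7 [00111]: (1 IMPLIES (1 IMPLIES (NOT 1 XOR NOT 1))) -> 0
  row 8 [01000]: (0 IMPLIES (0 IMPLIES (NOT 0 XOR NOT 0))) -> 1
  row 9 [01001]: (1 IMPLIES (1 IMPLIES (NOT 0 XOR NOT 0))) -> 0
  row 10 [01010]: (0 IMPLIES (0 IMPLIES (NOT 1 XOR NOT 0))) -> 1
  row 11 [01011]: (1 IMPLIES (1 IMPLIES (NOT 1 XOR NOT 0))) -> 1
  row 12 [01100]: (0 IMPLIES (0 IMPLIES (NOT 0 XOR NOT 1))) -> 1
  row 13 [01101]: (1 IMPLIES (1 IMPLIES (NOT 0 XOR NOT 1))) -> 1
  row 14 [01110]: (0 IMPLIES (0 IMPLIES (NOT 1 XOR NOT 1))) -> 1
  row 15 [01111]: (1 IMPLIES (1 IMPLIES (NOT 1 XOR NOT 1))) -> 0
  row 16 [10000]: (0 IMPLIES (0 IMPLIES (NOT 0 XOR NOT 0))) -> 1
  row 17 [10001]: (1 IMPLIES (1 IMPLIES (NOT 0 XOR NOT 0))) -> 0
  row 18 [10010]: (0 IMPLIES (0 IMPLIES (NOT 1 XOR NOT 0))) -> 1
  row 19 [10011]: (1 IMPLIES (1 IMPLIES (NOT 1 XOR NOT 0))) -> 1
  row 20 [10100]: (0 IMPLIES (0 IMPLIES (NOT 0 XOR NOT 1))) -> 1
  row 21 [10101]: (1 IMPLIES (1 IMPLIES (NOT 0 XOR NOT 1))) -> 1
  row 22 [10110]: (0 IMPLIES (0 IMPLIES (NOT 1 XOR NOT 1))) -> 1
  row 23 [10111]: (1 IMPLIES (1 IMPLIES (NOT 1 XOR NOT 1))) -> 0
  row 24 [11000]: (0 IMPLIES (0 IMPLIES (NOT 0 XOR NOT 0))) -> 1
  row 25 [11001]: (1 IMPLIES (1 IMPLIES (NOT 0 XOR NOT 0))) -> 0
  row 26 [11010]: (0 IMPLIES (0 IMPLIES (NOT 1 XOR NOT 0))) -> 1
  row 27 [11011]: (1 IMPLIES (1 IMPLIES (NOT 1 XOR NOT 0))) -> 1
  row 28 [11100]: (0 IMPLIES (0 IMPLIES (NOT 0 XOR NOT 1))) -> 1
  row 29 [11101]: (1 IMPLIES (1 IMPLIES (NOT 0 XOR NOT 1))) -> 1
  row 30 [11110]: (0 IMPLIES (0 IMPLIES (NOT 1 XOR NOT 1))) -> 1
  row 31 [11111]: (1 IMPLIES (1 IMPLIES (NOT 1 XOR NOT 1))) -> 0
Full result column, 4 rows per line (a,b,c fixed per line; d,e runs 00..11 left to right):
  rows 0-3 [a,b,c=000]: 1011  = hex B
  rows 4-7 [a,b,c=001]: 1110  = hex E
  rows 8-11 [a,b,c=010]: 1011  = hex B
  rows 12-15 [a,b,c=011]: 1110  = hex E
  rows 16-19 [a,b,c=100]: 1011  = hex B
  rows 20-23 [a,b,c=101]: 1110  = hex E
  rows 24-27 [a,b,c=110]: 1011  = hex B
  rows 28-31 [a,b,c=111]: 1110  = hex E
Output column (row 0 .. row 31) = 10111110101111101011111010111110
Output column grouped in 4s = 1011 1110 1011 1110 1011 1110 1011 1110 = 0xBEBEBEBE
Convert to decimal digit by digit (value = value*16 + digit):
  B -> 11
  11*16 + 14 (E) = 190
  190*16 + 11 (B) = 3051
  3051*16 + 14 (E) = 48830
  48830*16 + 11 (B) = 781291
  781291*16 + 14 (E) = 12500670
  12500670*16 + 11 (B) = 200010731
  200010731*16 + 14 (E) = 3200171710
Decimal = 3200171710

3200171710


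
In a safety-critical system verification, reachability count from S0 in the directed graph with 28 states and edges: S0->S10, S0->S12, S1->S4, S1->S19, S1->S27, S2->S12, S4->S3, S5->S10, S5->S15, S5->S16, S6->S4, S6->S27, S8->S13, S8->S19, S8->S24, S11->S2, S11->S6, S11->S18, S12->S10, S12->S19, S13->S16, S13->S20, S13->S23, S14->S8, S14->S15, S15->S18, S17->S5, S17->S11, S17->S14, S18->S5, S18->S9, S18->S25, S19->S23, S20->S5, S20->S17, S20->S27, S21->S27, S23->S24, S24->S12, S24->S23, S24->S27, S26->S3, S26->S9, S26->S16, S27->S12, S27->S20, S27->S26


BFS from S0:
  layer 0: {S0}
  layer 1: {S10, S12}
  layer 2: {S19}
  layer 3: {S23}
  layer 4: {S24}
  layer 5: {S27}
  layer 6: {S20, S26}
  layer 7: {S3, S5, S9, S16, S17}
  layer 8: {S11, S14, S15}
  layer 9: {S2, S6, S8, S18}
  layer 10: {S4, S13, S25}
Reachable set: {S0, S2, S3, S4, S5, S6, S8, S9, S10, S11, S12, S13, S14, S15, S16, S17, S18, S19, S20, S23, S24, S25, S26, S27}
Count = 24

24


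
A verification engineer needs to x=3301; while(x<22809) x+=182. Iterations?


Step 1: x goes from 3301 toward 22809 by 182; the body runs while x<22809, so iterations = ceil((bound-start)/step)
Step 2: Distance=19508
Step 3: ceil(19508/182)=108

108


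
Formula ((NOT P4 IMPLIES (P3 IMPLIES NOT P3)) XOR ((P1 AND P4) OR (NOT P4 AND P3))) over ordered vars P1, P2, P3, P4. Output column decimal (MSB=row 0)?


Formula: ((NOT P4 IMPLIES (P3 IMPLIES NOT P3)) XOR ((P1 AND P4) OR (NOT P4 AND P3))) over P1, P2, P3, P4 (16 rows)
Evaluate each row (bits = P1,P2,P3,P4, MSB first):
  row 0 [0000]: ((NOT 0 IMPLIES (0 IMPLIES NOT 0)) XOR ((0 AND 0) OR (NOT 0 AND 0))) -> 1
  row 1 [0001]: ((NOT 1 IMPLIES (0 IMPLIES NOT 0)) XOR ((0 AND 1) OR (NOT 1 AND 0))) -> 1
  row 2 [0010]: ((NOT 0 IMPLIES (1 IMPLIES NOT 1)) XOR ((0 AND 0) OR (NOT 0 AND 1))) -> 1
  row 3 [0011]: ((NOT 1 IMPLIES (1 IMPLIES NOT 1)) XOR ((0 AND 1) OR (NOT 1 AND 1))) -> 1
  row 4 [0100]: ((NOT 0 IMPLIES (0 IMPLIES NOT 0)) XOR ((0 AND 0) OR (NOT 0 AND 0))) -> 1
  row 5 [0101]: ((NOT 1 IMPLIES (0 IMPLIES NOT 0)) XOR ((0 AND 1) OR (NOT 1 AND 0))) -> 1
  row 6 [0110]: ((NOT 0 IMPLIES (1 IMPLIES NOT 1)) XOR ((0 AND 0) OR (NOT 0 AND 1))) -> 1
  row 7 [0111]: ((NOT 1 IMPLIES (1 IMPLIES NOT 1)) XOR ((0 AND 1) OR (NOT 1 AND 1))) -> 1
  row 8 [1000]: ((NOT 0 IMPLIES (0 IMPLIES NOT 0)) XOR ((1 AND 0) OR (NOT 0 AND 0))) -> 1
  row 9 [1001]: ((NOT 1 IMPLIES (0 IMPLIES NOT 0)) XOR ((1 AND 1) OR (NOT 1 AND 0))) -> 0
  row 10 [1010]: ((NOT 0 IMPLIES (1 IMPLIES NOT 1)) XOR ((1 AND 0) OR (NOT 0 AND 1))) -> 1
  row 11 [1011]: ((NOT 1 IMPLIES (1 IMPLIES NOT 1)) XOR ((1 AND 1) OR (NOT 1 AND 1))) -> 0
  row 12 [1100]: ((NOT 0 IMPLIES (0 IMPLIES NOT 0)) XOR ((1 AND 0) OR (NOT 0 AND 0))) -> 1
  row 13 [1101]: ((NOT 1 IMPLIES (0 IMPLIES NOT 0)) XOR ((1 AND 1) OR (NOT 1 AND 0))) -> 0
  row 14 [1110]: ((NOT 0 IMPLIES (1 IMPLIES NOT 1)) XOR ((1 AND 0) OR (NOT 0 AND 1))) -> 1
  row 15 [1111]: ((NOT 1 IMPLIES (1 IMPLIES NOT 1)) XOR ((1 AND 1) OR (NOT 1 AND 1))) -> 0
Full result column, 4 rows per line (P1,P2 fixed per line; P3,P4 runs 00..11 left to right):
  rows 0-3 [P1,P2=00]: 1111  = hex F
  rows 4-7 [P1,P2=01]: 1111  = hex F
  rows 8-11 [P1,P2=10]: 1010  = hex A
  rows 12-15 [P1,P2=11]: 1010  = hex A
Output column (row 0 .. row 15) = 1111111110101010
Output column grouped in 4s = 1111 1111 1010 1010 = 0xFFAA
Convert to decimal digit by digit (value = value*16 + digit):
  F -> 15
  15*16 + 15 (F) = 255
  255*16 + 10 (A) = 4090
  4090*16 + 10 (A) = 65450
Decimal = 65450

65450


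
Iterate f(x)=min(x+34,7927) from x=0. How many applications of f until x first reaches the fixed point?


Step 1: x=0, cap=7927, increment=34
Step 2: x grows by 34 each step until capped at 7927; fixed point is x=7927
Step 3: iterations = ceil(7927/34) = 234

234


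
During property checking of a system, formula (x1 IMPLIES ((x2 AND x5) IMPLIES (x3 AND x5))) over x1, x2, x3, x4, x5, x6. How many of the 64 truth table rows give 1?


Formula: (x1 IMPLIES ((x2 AND x5) IMPLIES (x3 AND x5))) over 6 vars (64 rows)
Evaluate each row (x1, x2, x3, x4, x5, x6 as bits, MSB first):
  row 0 [000000]: (0 IMPLIES ((0 AND 0) IMPLIES (0 AND 0))) -> 1
  row 1 [000001]: (0 IMPLIES ((0 AND 0) IMPLIES (0 AND 0))) -> 1
  row 2 [000010]: (0 IMPLIES ((0 AND 1) IMPLIES (0 AND 1))) -> 1
  row 3 [000011]: (0 IMPLIES ((0 AND 1) IMPLIES (0 AND 1))) -> 1
  row 4 [000100]: (0 IMPLIES ((0 AND 0) IMPLIES (0 AND 0))) -> 1
  (every remaining row is evaluated the same way; all 64 results are listed next)
Full result column, 8 rows per line (x1,x2,x3 fixed per line; x4,x5,x6 runs 000..111 left to right):
  rows 0-7 [x1,x2,x3=000]: 11111111  (ones: 8)
  rows 8-15 [x1,x2,x3=001]: 11111111  (ones: 8)
  rows 16-23 [x1,x2,x3=010]: 11111111  (ones: 8)
  rows 24-31 [x1,x2,x3=011]: 11111111  (ones: 8)
  rows 32-39 [x1,x2,x3=100]: 11111111  (ones: 8)
  rows 40-47 [x1,x2,x3=101]: 11111111  (ones: 8)
  rows 48-55 [x1,x2,x3=110]: 11001100  (ones: 4)
  rows 56-63 [x1,x2,x3=111]: 11111111  (ones: 8)
Count of 1-rows = 8+8+8+8+8+8+4+8 = 60

60


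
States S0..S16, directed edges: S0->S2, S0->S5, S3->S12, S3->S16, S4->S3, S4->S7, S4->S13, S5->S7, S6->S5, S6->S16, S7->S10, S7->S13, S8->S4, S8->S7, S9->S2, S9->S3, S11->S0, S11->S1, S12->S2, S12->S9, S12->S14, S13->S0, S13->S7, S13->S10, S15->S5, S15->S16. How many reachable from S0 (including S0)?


BFS from S0:
  layer 0: {S0}
  layer 1: {S2, S5}
  layer 2: {S7}
  layer 3: {S10, S13}
Reachable set: {S0, S2, S5, S7, S10, S13}
Count = 6

6


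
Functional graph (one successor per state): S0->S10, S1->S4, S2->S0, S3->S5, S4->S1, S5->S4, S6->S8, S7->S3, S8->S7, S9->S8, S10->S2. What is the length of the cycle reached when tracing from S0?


Trace from S0 until a state repeats:
  S0 -> S10 -> S2 -> S0
S0 first seen at step 0, revisited at step 3.
Cycle length = 3 - 0 = 3

3


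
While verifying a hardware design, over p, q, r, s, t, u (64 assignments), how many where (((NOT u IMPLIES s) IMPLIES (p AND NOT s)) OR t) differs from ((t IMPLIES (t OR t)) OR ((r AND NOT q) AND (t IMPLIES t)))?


F1 = (((NOT u IMPLIES s) IMPLIES (p AND NOT s)) OR t)
F2 = ((t IMPLIES (t OR t)) OR ((r AND NOT q) AND (t IMPLIES t)))
Evaluate both on each of 64 rows (bits = p,q,r,s,t,u):
  row 0 [000000]: F1=1 F2=1 -> 0
  row 1 [000001]: F1=0 F2=1 (differ) -> 1
  row 2 [000010]: F1=1 F2=1 -> 0
  row 3 [000011]: F1=1 F2=1 -> 0
  row 4 [000100]: F1=0 F2=1 (differ) -> 1
  (every remaining row is evaluated the same way; all 64 results are listed next)
Full result column, 8 rows per line (p,q,r fixed per line; s,t,u runs 000..111 left to right):
  rows 0-7 [p,q,r=000]: 01001100  (ones: 3)
  rows 8-15 [p,q,r=001]: 01001100  (ones: 3)
  rows 16-23 [p,q,r=010]: 01001100  (ones: 3)
  rows 24-31 [p,q,r=011]: 01001100  (ones: 3)
  rows 32-39 [p,q,r=100]: 00001100  (ones: 2)
  rows 40-47 [p,q,r=101]: 00001100  (ones: 2)
  rows 48-55 [p,q,r=110]: 00001100  (ones: 2)
  rows 56-63 [p,q,r=111]: 00001100  (ones: 2)
Disagreements = 3+3+3+3+2+2+2+2 = 20

20


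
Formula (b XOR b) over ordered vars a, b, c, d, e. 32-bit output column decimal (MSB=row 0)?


Formula: (b XOR b) over a, b, c, d, e (32 rows)
Evaluate each row (bits = a,b,c,d,e, MSB first):
  row 0 [00000]: (0 XOR 0) -> 0
  row 1 [00001]: (0 XOR 0) -> 0
  row 2 [00010]: (0 XOR 0) -> 0
  row 3 [00011]: (0 XOR 0) -> 0
  row 4 [00100]: (0 XOR 0) -> 0
  row 5 [00101]: (0 XOR 0) -> 0
  row 6 [00110]: (0 XOR 0) -> 0
  row 7 [00111]: (0 XOR 0) -> 0
  row 8 [01000]: (1 XOR 1) -> 0
  row 9 [01001]: (1 XOR 1) -> 0
  row 10 [01010]: (1 XOR 1) -> 0
  row 11 [01011]: (1 XOR 1) -> 0
  row 12 [01100]: (1 XOR 1) -> 0
  row 13 [01101]: (1 XOR 1) -> 0
  row 14 [01110]: (1 XOR 1) -> 0
  row 15 [01111]: (1 XOR 1) -> 0
  row 16 [10000]: (0 XOR 0) -> 0
  row 17 [10001]: (0 XOR 0) -> 0
  row 18 [10010]: (0 XOR 0) -> 0
  row 19 [10011]: (0 XOR 0) -> 0
  row 20 [10100]: (0 XOR 0) -> 0
  row 21 [10101]: (0 XOR 0) -> 0
  row 22 [10110]: (0 XOR 0) -> 0
  row 23 [10111]: (0 XOR 0) -> 0
  row 24 [11000]: (1 XOR 1) -> 0
  row 25 [11001]: (1 XOR 1) -> 0
  row 26 [11010]: (1 XOR 1) -> 0
  row 27 [11011]: (1 XOR 1) -> 0
  row 28 [11100]: (1 XOR 1) -> 0
  row 29 [11101]: (1 XOR 1) -> 0
  row 30 [11110]: (1 XOR 1) -> 0
  row 31 [11111]: (1 XOR 1) -> 0
Full result column, 4 rows per line (a,b,c fixed per line; d,e runs 00..11 left to right):
  rows 0-3 [a,b,c=000]: 0000  = hex 0
  rows 4-7 [a,b,c=001]: 0000  = hex 0
  rows 8-11 [a,b,c=010]: 0000  = hex 0
  rows 12-15 [a,b,c=011]: 0000  = hex 0
  rows 16-19 [a,b,c=100]: 0000  = hex 0
  rows 20-23 [a,b,c=101]: 0000  = hex 0
  rows 24-27 [a,b,c=110]: 0000  = hex 0
  rows 28-31 [a,b,c=111]: 0000  = hex 0
Output column (row 0 .. row 31) = 00000000000000000000000000000000
Output column grouped in 4s = 0000 0000 0000 0000 0000 0000 0000 0000 = 0x00000000
Convert to decimal digit by digit (value = value*16 + digit):
  0 -> 0
  0*16 + 0 = 0
  0*16 + 0 = 0
  0*16 + 0 = 0
  0*16 + 0 = 0
  0*16 + 0 = 0
  0*16 + 0 = 0
  0*16 + 0 = 0
Decimal = 0

0


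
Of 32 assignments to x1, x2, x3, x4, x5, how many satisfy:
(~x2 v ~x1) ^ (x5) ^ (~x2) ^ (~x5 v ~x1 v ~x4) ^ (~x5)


CNF with 5 clauses over 5 vars (32 assignments).
An assignment satisfies CNF iff every clause has >=1 true literal.
Check each row (bits = x1,x2,x3,x4,x5; clause T/F shown):
  row 0 [00000]: clauses=TFTTT -> 0
  row 1 [00001]: clauses=TTTTF -> 0
  row 2 [00010]: clauses=TFTTT -> 0
  row 3 [00011]: clauses=TTTTF -> 0
  row 4 [00100]: clauses=TFTTT -> 0
  row 5 [00101]: clauses=TTTTF -> 0
  row 6 [00110]: clauses=TFTTT -> 0
  row 7 [00111]: clauses=TTTTF -> 0
  row 8 [01000]: clauses=TFFTT -> 0
  row 9 [01001]: clauses=TTFTF -> 0
  row 10 [01010]: clauses=TFFTT -> 0
  row 11 [01011]: clauses=TTFTF -> 0
  row 12 [01100]: clauses=TFFTT -> 0
  row 13 [01101]: clauses=TTFTF -> 0
  row 14 [01110]: clauses=TFFTT -> 0
  row 15 [01111]: clauses=TTFTF -> 0
  row 16 [10000]: clauses=TFTTT -> 0
  row 17 [10001]: clauses=TTTTF -> 0
  row 18 [10010]: clauses=TFTTT -> 0
  row 19 [10011]: clauses=TTTFF -> 0
  row 20 [10100]: clauses=TFTTT -> 0
  row 21 [10101]: clauses=TTTTF -> 0
  row 22 [10110]: clauses=TFTTT -> 0
  row 23 [10111]: clauses=TTTFF -> 0
  row 24 [11000]: clauses=FFFTT -> 0
  row 25 [11001]: clauses=FTFTF -> 0
  row 26 [11010]: clauses=FFFTT -> 0
  row 27 [11011]: clauses=FTFFF -> 0
  row 28 [11100]: clauses=FFFTT -> 0
  row 29 [11101]: clauses=FTFTF -> 0
  row 30 [11110]: clauses=FFFTT -> 0
  row 31 [11111]: clauses=FTFFF -> 0
Full result column, 8 rows per line (x1,x2 fixed per line; x3,x4,x5 runs 000..111 left to right):
  rows 0-7 [x1,x2=00]: 00000000  (ones: 0)
  rows 8-15 [x1,x2=01]: 00000000  (ones: 0)
  rows 16-23 [x1,x2=10]: 00000000  (ones: 0)
  rows 24-31 [x1,x2=11]: 00000000  (ones: 0)
Satisfying assignments = 0+0+0+0 = 0

0


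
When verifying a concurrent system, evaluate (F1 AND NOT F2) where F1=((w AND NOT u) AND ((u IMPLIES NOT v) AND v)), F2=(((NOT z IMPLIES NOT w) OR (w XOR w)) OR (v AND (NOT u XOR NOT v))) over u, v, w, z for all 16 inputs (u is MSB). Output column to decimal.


F1 = ((w AND NOT u) AND ((u IMPLIES NOT v) AND v))
F2 = (((NOT z IMPLIES NOT w) OR (w XOR w)) OR (v AND (NOT u XOR NOT v)))
Counterexample to F1=>F2 is where F1=1 and F2=0.
Evaluate each row (bits = u,v,w,z, MSB first):
  row 0 [0000]: F1=0 F2=1 -> F1&~F2 -> 0
  row 1 [0001]: F1=0 F2=1 -> F1&~F2 -> 0
  row 2 [0010]: F1=0 F2=0 -> F1&~F2 -> 0
  row 3 [0011]: F1=0 F2=1 -> F1&~F2 -> 0
  row 4 [0100]: F1=0 F2=1 -> F1&~F2 -> 0
  row 5 [0101]: F1=0 F2=1 -> F1&~F2 -> 0
  row 6 [0110]: F1=1 F2=1 -> F1&~F2 -> 0
  row 7 [0111]: F1=1 F2=1 -> F1&~F2 -> 0
  row 8 [1000]: F1=0 F2=1 -> F1&~F2 -> 0
  row 9 [1001]: F1=0 F2=1 -> F1&~F2 -> 0
  row 10 [1010]: F1=0 F2=0 -> F1&~F2 -> 0
  row 11 [1011]: F1=0 F2=1 -> F1&~F2 -> 0
  row 12 [1100]: F1=0 F2=1 -> F1&~F2 -> 0
  row 13 [1101]: F1=0 F2=1 -> F1&~F2 -> 0
  row 14 [1110]: F1=0 F2=0 -> F1&~F2 -> 0
  row 15 [1111]: F1=0 F2=1 -> F1&~F2 -> 0
Full result column, 4 rows per line (u,v fixed per line; w,z runs 00..11 left to right):
  rows 0-3 [u,v=00]: 0000  = hex 0
  rows 4-7 [u,v=01]: 0000  = hex 0
  rows 8-11 [u,v=10]: 0000  = hex 0
  rows 12-15 [u,v=11]: 0000  = hex 0
Counterexample vector (row 0 .. row 15) = 0000000000000000
Output column grouped in 4s = 0000 0000 0000 0000 = 0x0000
Convert to decimal digit by digit (value = value*16 + digit):
  0 -> 0
  0*16 + 0 = 0
  0*16 + 0 = 0
  0*16 + 0 = 0
Decimal = 0

0


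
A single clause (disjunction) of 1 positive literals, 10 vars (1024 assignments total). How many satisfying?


Step 1: Total=2^10=1024
Step 2: Unsat when all 1 false: 2^9=512
Step 3: Sat=1024-512=512

512


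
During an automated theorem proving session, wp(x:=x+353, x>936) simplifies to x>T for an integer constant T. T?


Formula: wp(x:=E, P) = P[E/x] (substitute E for x in postcondition)
Step 1: Postcondition: x>936
Step 2: Substitute x+353 for x: x+353>936
Step 3: Solve for x: x > 936-353 = 583

583


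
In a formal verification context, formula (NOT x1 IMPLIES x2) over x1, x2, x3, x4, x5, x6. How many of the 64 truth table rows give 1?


Formula: (NOT x1 IMPLIES x2) over 6 vars (64 rows)
Evaluate each row (x1, x2, x3, x4, x5, x6 as bits, MSB first):
  row 0 [000000]: (NOT 0 IMPLIES 0) -> 0
  row 1 [000001]: (NOT 0 IMPLIES 0) -> 0
  row 2 [000010]: (NOT 0 IMPLIES 0) -> 0
  row 3 [000011]: (NOT 0 IMPLIES 0) -> 0
  row 4 [000100]: (NOT 0 IMPLIES 0) -> 0
  (every remaining row is evaluated the same way; all 64 results are listed next)
Full result column, 8 rows per line (x1,x2,x3 fixed per line; x4,x5,x6 runs 000..111 left to right):
  rows 0-7 [x1,x2,x3=000]: 00000000  (ones: 0)
  rows 8-15 [x1,x2,x3=001]: 00000000  (ones: 0)
  rows 16-23 [x1,x2,x3=010]: 11111111  (ones: 8)
  rows 24-31 [x1,x2,x3=011]: 11111111  (ones: 8)
  rows 32-39 [x1,x2,x3=100]: 11111111  (ones: 8)
  rows 40-47 [x1,x2,x3=101]: 11111111  (ones: 8)
  rows 48-55 [x1,x2,x3=110]: 11111111  (ones: 8)
  rows 56-63 [x1,x2,x3=111]: 11111111  (ones: 8)
Count of 1-rows = 0+0+8+8+8+8+8+8 = 48

48


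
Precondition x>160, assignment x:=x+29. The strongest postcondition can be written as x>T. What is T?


Formula: sp(P, x:=E) = exists old_x. (x = E[old_x/x]) AND P[old_x/x] (old_x is the value of x before the assignment; eliminate old_x by solving x = E[old_x/x] for old_x)
Step 1: Precondition P: x>160, i.e. old_x > 160
Step 2: Assignment gives x = old_x + 29, so old_x = x - 29
Step 3: Substitute into P: x - 29 > 160
Step 4: Simplify: x > 160+29 = 189

189


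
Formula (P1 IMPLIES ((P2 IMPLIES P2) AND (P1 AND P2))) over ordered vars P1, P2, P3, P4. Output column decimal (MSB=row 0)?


Formula: (P1 IMPLIES ((P2 IMPLIES P2) AND (P1 AND P2))) over P1, P2, P3, P4 (16 rows)
Evaluate each row (bits = P1,P2,P3,P4, MSB first):
  row 0 [0000]: (0 IMPLIES ((0 IMPLIES 0) AND (0 AND 0))) -> 1
  row 1 [0001]: (0 IMPLIES ((0 IMPLIES 0) AND (0 AND 0))) -> 1
  row 2 [0010]: (0 IMPLIES ((0 IMPLIES 0) AND (0 AND 0))) -> 1
  row 3 [0011]: (0 IMPLIES ((0 IMPLIES 0) AND (0 AND 0))) -> 1
  row 4 [0100]: (0 IMPLIES ((1 IMPLIES 1) AND (0 AND 1))) -> 1
  row 5 [0101]: (0 IMPLIES ((1 IMPLIES 1) AND (0 AND 1))) -> 1
  row 6 [0110]: (0 IMPLIES ((1 IMPLIES 1) AND (0 AND 1))) -> 1
  row 7 [0111]: (0 IMPLIES ((1 IMPLIES 1) AND (0 AND 1))) -> 1
  row 8 [1000]: (1 IMPLIES ((0 IMPLIES 0) AND (1 AND 0))) -> 0
  row 9 [1001]: (1 IMPLIES ((0 IMPLIES 0) AND (1 AND 0))) -> 0
  row 10 [1010]: (1 IMPLIES ((0 IMPLIES 0) AND (1 AND 0))) -> 0
  row 11 [1011]: (1 IMPLIES ((0 IMPLIES 0) AND (1 AND 0))) -> 0
  row 12 [1100]: (1 IMPLIES ((1 IMPLIES 1) AND (1 AND 1))) -> 1
  row 13 [1101]: (1 IMPLIES ((1 IMPLIES 1) AND (1 AND 1))) -> 1
  row 14 [1110]: (1 IMPLIES ((1 IMPLIES 1) AND (1 AND 1))) -> 1
  row 15 [1111]: (1 IMPLIES ((1 IMPLIES 1) AND (1 AND 1))) -> 1
Full result column, 4 rows per line (P1,P2 fixed per line; P3,P4 runs 00..11 left to right):
  rows 0-3 [P1,P2=00]: 1111  = hex F
  rows 4-7 [P1,P2=01]: 1111  = hex F
  rows 8-11 [P1,P2=10]: 0000  = hex 0
  rows 12-15 [P1,P2=11]: 1111  = hex F
Output column (row 0 .. row 15) = 1111111100001111
Output column grouped in 4s = 1111 1111 0000 1111 = 0xFF0F
Convert to decimal digit by digit (value = value*16 + digit):
  F -> 15
  15*16 + 15 (F) = 255
  255*16 + 0 = 4080
  4080*16 + 15 (F) = 65295
Decimal = 65295

65295


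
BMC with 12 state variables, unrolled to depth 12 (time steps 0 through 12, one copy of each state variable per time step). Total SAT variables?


BMC unrolls to depth k, creating one copy of each state var for steps 0..k.
Step count = 12 + 1 = 13 (steps 0 through 12)
Vars per step = 12
Total = 12 * 13 = 156

156


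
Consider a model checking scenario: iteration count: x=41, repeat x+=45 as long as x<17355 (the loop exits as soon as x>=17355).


Step 1: x goes from 41 toward 17355 by 45; the body runs while x<17355, so iterations = ceil((bound-start)/step)
Step 2: Distance=17314
Step 3: ceil(17314/45)=385

385


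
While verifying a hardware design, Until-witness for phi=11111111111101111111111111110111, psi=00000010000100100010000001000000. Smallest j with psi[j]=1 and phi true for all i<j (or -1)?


(phi U psi) at 0: need smallest j with psi[j]=1 and phi[i]=1 for all i in [0,j).
Scan from step 0:
  step 0: phi=1, psi=0 -> continue
  step 1: phi=1, psi=0 -> continue
  step 2: phi=1, psi=0 -> continue
  step 3: phi=1, psi=0 -> continue
  step 6: psi=1 and phi held for [0,6) -> witness found
Witness step = 6

6


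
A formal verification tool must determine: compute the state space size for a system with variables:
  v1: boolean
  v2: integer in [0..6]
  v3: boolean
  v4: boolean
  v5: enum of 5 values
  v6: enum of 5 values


State space = product of domain sizes of all variables.
Domain sizes:
  v1 (boolean): 2
  v2 (integer in [0..6]): 7
  v3 (boolean): 2
  v4 (boolean): 2
  v5 (enum of 5 values): 5
  v6 (enum of 5 values): 5
Product = 2 * 7 * 2 * 2 * 5 * 5 = 1400

1400


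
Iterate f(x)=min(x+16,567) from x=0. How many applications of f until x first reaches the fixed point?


Step 1: x=0, cap=567, increment=16
Step 2: x grows by 16 each step until capped at 567; fixed point is x=567
Step 3: iterations = ceil(567/16) = 36

36


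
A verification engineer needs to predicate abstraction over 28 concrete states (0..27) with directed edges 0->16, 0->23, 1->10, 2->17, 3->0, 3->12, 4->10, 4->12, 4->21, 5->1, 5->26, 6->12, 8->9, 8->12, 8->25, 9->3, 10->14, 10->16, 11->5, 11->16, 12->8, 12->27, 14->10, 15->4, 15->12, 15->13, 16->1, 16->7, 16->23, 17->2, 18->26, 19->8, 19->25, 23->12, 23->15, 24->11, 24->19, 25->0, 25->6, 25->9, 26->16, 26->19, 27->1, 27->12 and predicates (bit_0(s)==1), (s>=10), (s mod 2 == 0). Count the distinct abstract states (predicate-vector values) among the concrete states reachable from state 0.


BFS from 0:
Concrete reachable: {0, 1, 3, 4, 6, 7, 8, 9, 10, 12, 13, 14, 15, 16, 21, 23, 25, 27}
Abstract via predicates (bit_0(s)==1), (s>=10), (s mod 2 == 0):
  (0,0,1) <- {0, 4, 6, 8}
  (0,1,1) <- {10, 12, 14, 16}
  (1,0,0) <- {1, 3, 7, 9}
  (1,1,0) <- {13, 15, 21, 23, 25, 27}
Distinct abstract states = 4

4


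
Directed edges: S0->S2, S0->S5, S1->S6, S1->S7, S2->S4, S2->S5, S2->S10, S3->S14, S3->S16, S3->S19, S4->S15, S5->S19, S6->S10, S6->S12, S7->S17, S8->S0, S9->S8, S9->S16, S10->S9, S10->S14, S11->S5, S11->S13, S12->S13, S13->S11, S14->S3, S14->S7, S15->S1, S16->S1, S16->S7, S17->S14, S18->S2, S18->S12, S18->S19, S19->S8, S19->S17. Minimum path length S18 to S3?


BFS layer-by-layer from S18:
  dist 0: {S18}
  dist 1: {S2, S12, S19}
  dist 2: {S4, S5, S8, S10, S13, S17}
  dist 3: {S0, S9, S11, S14, S15}
  dist 4: {S1, S3, S7, S16}
  -> S3 reached at distance 4
Shortest path length = 4

4


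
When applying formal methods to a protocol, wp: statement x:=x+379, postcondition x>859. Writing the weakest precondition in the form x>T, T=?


Formula: wp(x:=E, P) = P[E/x] (substitute E for x in postcondition)
Step 1: Postcondition: x>859
Step 2: Substitute x+379 for x: x+379>859
Step 3: Solve for x: x > 859-379 = 480

480
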